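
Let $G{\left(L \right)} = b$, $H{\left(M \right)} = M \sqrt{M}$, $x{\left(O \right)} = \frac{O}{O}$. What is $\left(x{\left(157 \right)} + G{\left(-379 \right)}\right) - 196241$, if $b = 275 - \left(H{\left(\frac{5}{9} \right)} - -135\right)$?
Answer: $-196100 - \frac{5 \sqrt{5}}{27} \approx -1.961 \cdot 10^{5}$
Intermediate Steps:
$x{\left(O \right)} = 1$
$H{\left(M \right)} = M^{\frac{3}{2}}$
$b = 140 - \frac{5 \sqrt{5}}{27}$ ($b = 275 - \left(\left(\frac{5}{9}\right)^{\frac{3}{2}} - -135\right) = 275 - \left(\left(5 \cdot \frac{1}{9}\right)^{\frac{3}{2}} + 135\right) = 275 - \left(\left(\frac{5}{9}\right)^{\frac{3}{2}} + 135\right) = 275 - \left(\frac{5 \sqrt{5}}{27} + 135\right) = 275 - \left(135 + \frac{5 \sqrt{5}}{27}\right) = 140 - \frac{5 \sqrt{5}}{27} \approx 139.59$)
$G{\left(L \right)} = 140 - \frac{5 \sqrt{5}}{27}$
$\left(x{\left(157 \right)} + G{\left(-379 \right)}\right) - 196241 = \left(1 + \left(140 - \frac{5 \sqrt{5}}{27}\right)\right) - 196241 = \left(141 - \frac{5 \sqrt{5}}{27}\right) - 196241 = -196100 - \frac{5 \sqrt{5}}{27}$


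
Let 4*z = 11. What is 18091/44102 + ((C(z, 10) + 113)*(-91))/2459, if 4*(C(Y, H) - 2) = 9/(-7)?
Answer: -831503355/216893636 ≈ -3.8337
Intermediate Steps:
z = 11/4 (z = (¼)*11 = 11/4 ≈ 2.7500)
C(Y, H) = 47/28 (C(Y, H) = 2 + (9/(-7))/4 = 2 + (9*(-⅐))/4 = 2 + (¼)*(-9/7) = 2 - 9/28 = 47/28)
18091/44102 + ((C(z, 10) + 113)*(-91))/2459 = 18091/44102 + ((47/28 + 113)*(-91))/2459 = 18091*(1/44102) + ((3211/28)*(-91))*(1/2459) = 18091/44102 - 41743/4*1/2459 = 18091/44102 - 41743/9836 = -831503355/216893636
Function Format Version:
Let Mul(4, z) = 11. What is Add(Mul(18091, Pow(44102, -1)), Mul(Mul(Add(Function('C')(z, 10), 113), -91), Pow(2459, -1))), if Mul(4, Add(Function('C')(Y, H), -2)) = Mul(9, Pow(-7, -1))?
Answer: Rational(-831503355, 216893636) ≈ -3.8337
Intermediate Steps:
z = Rational(11, 4) (z = Mul(Rational(1, 4), 11) = Rational(11, 4) ≈ 2.7500)
Function('C')(Y, H) = Rational(47, 28) (Function('C')(Y, H) = Add(2, Mul(Rational(1, 4), Mul(9, Pow(-7, -1)))) = Add(2, Mul(Rational(1, 4), Mul(9, Rational(-1, 7)))) = Add(2, Mul(Rational(1, 4), Rational(-9, 7))) = Add(2, Rational(-9, 28)) = Rational(47, 28))
Add(Mul(18091, Pow(44102, -1)), Mul(Mul(Add(Function('C')(z, 10), 113), -91), Pow(2459, -1))) = Add(Mul(18091, Pow(44102, -1)), Mul(Mul(Add(Rational(47, 28), 113), -91), Pow(2459, -1))) = Add(Mul(18091, Rational(1, 44102)), Mul(Mul(Rational(3211, 28), -91), Rational(1, 2459))) = Add(Rational(18091, 44102), Mul(Rational(-41743, 4), Rational(1, 2459))) = Add(Rational(18091, 44102), Rational(-41743, 9836)) = Rational(-831503355, 216893636)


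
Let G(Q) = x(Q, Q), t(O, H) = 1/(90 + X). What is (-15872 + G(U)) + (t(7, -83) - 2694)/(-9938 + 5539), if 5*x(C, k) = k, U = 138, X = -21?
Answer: -24045403457/1517655 ≈ -15844.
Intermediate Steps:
x(C, k) = k/5
t(O, H) = 1/69 (t(O, H) = 1/(90 - 21) = 1/69)
G(Q) = Q/5
(-15872 + G(U)) + (t(7, -83) - 2694)/(-9938 + 5539) = (-15872 + (1/5)*138) + (1/69 - 2694)/(-9938 + 5539) = (-15872 + 138/5) - 185885/69/(-4399) = -79222/5 - 185885/69*(-1/4399) = -79222/5 + 185885/303531 = -24045403457/1517655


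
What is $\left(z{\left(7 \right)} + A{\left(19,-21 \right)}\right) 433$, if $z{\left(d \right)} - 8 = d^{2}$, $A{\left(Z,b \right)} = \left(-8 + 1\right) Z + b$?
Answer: $-42001$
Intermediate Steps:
$A{\left(Z,b \right)} = b - 7 Z$ ($A{\left(Z,b \right)} = - 7 Z + b = b - 7 Z$)
$z{\left(d \right)} = 8 + d^{2}$
$\left(z{\left(7 \right)} + A{\left(19,-21 \right)}\right) 433 = \left(\left(8 + 7^{2}\right) - 154\right) 433 = \left(\left(8 + 49\right) - 154\right) 433 = \left(57 - 154\right) 433 = \left(-97\right) 433 = -42001$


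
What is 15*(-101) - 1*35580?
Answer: -37095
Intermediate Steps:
15*(-101) - 1*35580 = -1515 - 35580 = -37095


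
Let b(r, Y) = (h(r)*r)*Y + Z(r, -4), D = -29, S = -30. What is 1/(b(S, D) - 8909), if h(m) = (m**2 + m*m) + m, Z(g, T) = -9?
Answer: 1/1530982 ≈ 6.5318e-7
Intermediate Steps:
h(m) = m + 2*m**2 (h(m) = (m**2 + m**2) + m = 2*m**2 + m = m + 2*m**2)
b(r, Y) = -9 + Y*r**2*(1 + 2*r) (b(r, Y) = ((r*(1 + 2*r))*r)*Y - 9 = (r**2*(1 + 2*r))*Y - 9 = Y*r**2*(1 + 2*r) - 9 = -9 + Y*r**2*(1 + 2*r))
1/(b(S, D) - 8909) = 1/((-9 - 29*(-30)**2*(1 + 2*(-30))) - 8909) = 1/((-9 - 29*900*(1 - 60)) - 8909) = 1/((-9 - 29*900*(-59)) - 8909) = 1/((-9 + 1539900) - 8909) = 1/(1539891 - 8909) = 1/1530982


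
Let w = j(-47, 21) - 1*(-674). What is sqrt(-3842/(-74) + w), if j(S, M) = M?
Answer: 14*sqrt(5217)/37 ≈ 27.330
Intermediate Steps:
w = 695 (w = 21 - 1*(-674) = 21 + 674 = 695)
sqrt(-3842/(-74) + w) = sqrt(-3842/(-74) + 695) = sqrt(-3842*(-1/74) + 695) = sqrt(1921/37 + 695) = sqrt(27636/37) = 14*sqrt(5217)/37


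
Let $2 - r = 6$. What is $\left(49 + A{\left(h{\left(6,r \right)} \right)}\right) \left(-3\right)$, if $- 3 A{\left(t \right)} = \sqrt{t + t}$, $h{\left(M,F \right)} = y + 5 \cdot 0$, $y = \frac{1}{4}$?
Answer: $-147 + \frac{\sqrt{2}}{2} \approx -146.29$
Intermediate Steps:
$y = \frac{1}{4} \approx 0.25$
$r = -4$ ($r = 2 - 6 = -4$)
$h{\left(M,F \right)} = \frac{1}{4}$ ($h{\left(M,F \right)} = \frac{1}{4} + 5 \cdot 0 = \frac{1}{4} + 0 = \frac{1}{4}$)
$A{\left(t \right)} = - \frac{\sqrt{2} \sqrt{t}}{3}$ ($A{\left(t \right)} = - \frac{\sqrt{t + t}}{3} = - \frac{\sqrt{2 t}}{3} = - \frac{\sqrt{2} \sqrt{t}}{3}$)
$\left(49 + A{\left(h{\left(6,r \right)} \right)}\right) \left(-3\right) = \left(49 - \frac{\sqrt{2}}{3 \cdot 2}\right) \left(-3\right) = \left(49 - \frac{1}{3} \sqrt{2} \cdot \frac{1}{2}\right) \left(-3\right) = \left(49 - \frac{\sqrt{2}}{6}\right) \left(-3\right) = -147 + \frac{\sqrt{2}}{2}$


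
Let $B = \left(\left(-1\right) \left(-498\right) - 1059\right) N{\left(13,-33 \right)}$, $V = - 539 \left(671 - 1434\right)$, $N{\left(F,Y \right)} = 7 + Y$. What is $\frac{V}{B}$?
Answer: $\frac{37387}{1326} \approx 28.195$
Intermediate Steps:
$V = 411257$ ($V = \left(-539\right) \left(-763\right) = 411257$)
$B = 14586$ ($B = \left(\left(-1\right) \left(-498\right) - 1059\right) \left(7 - 33\right) = \left(498 - 1059\right) \left(-26\right) = \left(-561\right) \left(-26\right) = 14586$)
$\frac{V}{B} = \frac{411257}{14586} = 411257 \cdot \frac{1}{14586} = \frac{37387}{1326}$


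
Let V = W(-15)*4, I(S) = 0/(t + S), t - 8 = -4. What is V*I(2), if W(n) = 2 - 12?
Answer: 0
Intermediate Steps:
t = 4 (t = 8 - 4 = 4)
W(n) = -10
I(S) = 0 (I(S) = 0/(4 + S) = 0)
V = -40 (V = -10*4 = -40)
V*I(2) = -40*0 = 0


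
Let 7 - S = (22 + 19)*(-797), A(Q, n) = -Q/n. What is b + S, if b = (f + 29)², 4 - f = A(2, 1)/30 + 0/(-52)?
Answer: 7599916/225 ≈ 33777.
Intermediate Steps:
A(Q, n) = -Q/n
S = 32684 (S = 7 - (22 + 19)*(-797) = 7 - 41*(-797) = 7 - 1*(-32677) = 7 + 32677 = 32684)
f = 61/15 (f = 4 - (-1*2/1/30 + 0/(-52)) = 4 - (-1*2*1*(1/30) + 0*(-1/52)) = 4 - (-2*1/30 + 0) = 4 - (-1/15 + 0) = 4 - 1*(-1/15) = 4 + 1/15 = 61/15 ≈ 4.0667)
b = 246016/225 (b = (61/15 + 29)² = (496/15)² = 246016/225 ≈ 1093.4)
b + S = 246016/225 + 32684 = 7599916/225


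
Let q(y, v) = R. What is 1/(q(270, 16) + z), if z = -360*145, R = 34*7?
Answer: -1/51962 ≈ -1.9245e-5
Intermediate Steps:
R = 238
q(y, v) = 238
z = -52200
1/(q(270, 16) + z) = 1/(238 - 52200) = 1/(-51962) = -1/51962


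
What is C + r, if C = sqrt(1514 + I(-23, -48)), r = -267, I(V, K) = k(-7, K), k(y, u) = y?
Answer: -267 + sqrt(1507) ≈ -228.18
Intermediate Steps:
I(V, K) = -7
C = sqrt(1507) (C = sqrt(1514 - 7) = sqrt(1507) ≈ 38.820)
C + r = sqrt(1507) - 267 = -267 + sqrt(1507)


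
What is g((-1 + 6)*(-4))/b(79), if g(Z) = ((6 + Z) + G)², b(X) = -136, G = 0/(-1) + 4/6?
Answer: -200/153 ≈ -1.3072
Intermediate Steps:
G = ⅔ (G = 0*(-1) + 4*(⅙) = 0 + ⅔ = ⅔ ≈ 0.66667)
g(Z) = (20/3 + Z)² (g(Z) = ((6 + Z) + ⅔)² = (20/3 + Z)²)
g((-1 + 6)*(-4))/b(79) = ((20 + 3*((-1 + 6)*(-4)))²/9)/(-136) = ((20 + 3*(5*(-4)))²/9)*(-1/136) = ((20 + 3*(-20))²/9)*(-1/136) = ((20 - 60)²/9)*(-1/136) = ((⅑)*(-40)²)*(-1/136) = ((⅑)*1600)*(-1/136) = (1600/9)*(-1/136) = -200/153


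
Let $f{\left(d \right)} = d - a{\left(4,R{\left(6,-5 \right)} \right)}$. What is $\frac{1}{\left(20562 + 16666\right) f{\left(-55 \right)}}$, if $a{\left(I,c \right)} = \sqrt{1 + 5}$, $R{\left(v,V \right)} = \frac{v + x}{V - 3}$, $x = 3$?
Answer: $- \frac{55}{112391332} + \frac{\sqrt{6}}{112391332} \approx -4.6757 \cdot 10^{-7}$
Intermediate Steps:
$R{\left(v,V \right)} = \frac{3 + v}{-3 + V}$ ($R{\left(v,V \right)} = \frac{v + 3}{V - 3} = \frac{3 + v}{-3 + V}$)
$a{\left(I,c \right)} = \sqrt{6}$
$f{\left(d \right)} = d - \sqrt{6}$
$\frac{1}{\left(20562 + 16666\right) f{\left(-55 \right)}} = \frac{1}{\left(20562 + 16666\right) \left(-55 - \sqrt{6}\right)} = \frac{1}{37228 \left(-55 - \sqrt{6}\right)}$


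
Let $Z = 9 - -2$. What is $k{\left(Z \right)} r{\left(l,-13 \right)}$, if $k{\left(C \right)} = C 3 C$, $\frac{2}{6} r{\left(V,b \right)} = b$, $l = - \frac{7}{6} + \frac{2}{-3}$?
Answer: $-14157$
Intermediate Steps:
$l = - \frac{11}{6}$ ($l = \left(-7\right) \frac{1}{6} + 2 \left(- \frac{1}{3}\right) = - \frac{7}{6} - \frac{2}{3} = - \frac{11}{6} \approx -1.8333$)
$r{\left(V,b \right)} = 3 b$
$Z = 11$ ($Z = 9 + 2 = 11$)
$k{\left(C \right)} = 3 C^{2}$ ($k{\left(C \right)} = 3 C C = 3 C^{2}$)
$k{\left(Z \right)} r{\left(l,-13 \right)} = 3 \cdot 11^{2} \cdot 3 \left(-13\right) = 3 \cdot 121 \left(-39\right) = 363 \left(-39\right) = -14157$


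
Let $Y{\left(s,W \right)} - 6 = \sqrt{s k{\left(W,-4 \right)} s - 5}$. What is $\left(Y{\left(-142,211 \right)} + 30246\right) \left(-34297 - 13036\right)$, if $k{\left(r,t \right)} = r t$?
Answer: $-1431917916 - 47333 i \sqrt{17018421} \approx -1.4319 \cdot 10^{9} - 1.9526 \cdot 10^{8} i$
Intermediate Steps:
$Y{\left(s,W \right)} = 6 + \sqrt{-5 - 4 W s^{2}}$ ($Y{\left(s,W \right)} = 6 + \sqrt{s W \left(-4\right) s - 5} = 6 + \sqrt{s \left(- 4 W\right) s - 5} = 6 + \sqrt{- 4 W s s - 5} = 6 + \sqrt{- 4 W s^{2} - 5} = 6 + \sqrt{-5 - 4 W s^{2}}$)
$\left(Y{\left(-142,211 \right)} + 30246\right) \left(-34297 - 13036\right) = \left(\left(6 + \sqrt{-5 - 844 \left(-142\right)^{2}}\right) + 30246\right) \left(-34297 - 13036\right) = \left(\left(6 + \sqrt{-5 - 844 \cdot 20164}\right) + 30246\right) \left(-47333\right) = \left(\left(6 + \sqrt{-5 - 17018416}\right) + 30246\right) \left(-47333\right) = \left(\left(6 + \sqrt{-17018421}\right) + 30246\right) \left(-47333\right) = \left(\left(6 + i \sqrt{17018421}\right) + 30246\right) \left(-47333\right) = \left(30252 + i \sqrt{17018421}\right) \left(-47333\right) = -1431917916 - 47333 i \sqrt{17018421}$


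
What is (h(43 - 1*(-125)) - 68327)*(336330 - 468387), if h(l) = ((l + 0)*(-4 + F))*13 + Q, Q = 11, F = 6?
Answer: 8444781036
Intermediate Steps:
h(l) = 11 + 26*l (h(l) = ((l + 0)*(-4 + 6))*13 + 11 = (l*2)*13 + 11 = (2*l)*13 + 11 = 26*l + 11 = 11 + 26*l)
(h(43 - 1*(-125)) - 68327)*(336330 - 468387) = ((11 + 26*(43 - 1*(-125))) - 68327)*(336330 - 468387) = ((11 + 26*(43 + 125)) - 68327)*(-132057) = ((11 + 26*168) - 68327)*(-132057) = ((11 + 4368) - 68327)*(-132057) = (4379 - 68327)*(-132057) = -63948*(-132057) = 8444781036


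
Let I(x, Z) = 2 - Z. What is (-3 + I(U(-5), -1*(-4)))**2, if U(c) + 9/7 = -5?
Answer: 25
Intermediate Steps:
U(c) = -44/7 (U(c) = -9/7 - 5 = -44/7)
(-3 + I(U(-5), -1*(-4)))**2 = (-3 + (2 - (-1)*(-4)))**2 = (-3 + (2 - 1*4))**2 = (-3 + (2 - 4))**2 = (-3 - 2)**2 = (-5)**2 = 25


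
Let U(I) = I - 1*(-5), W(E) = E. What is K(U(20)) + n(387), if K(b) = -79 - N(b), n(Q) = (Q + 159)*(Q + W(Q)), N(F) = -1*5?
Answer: 422530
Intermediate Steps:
U(I) = 5 + I (U(I) = I + 5 = 5 + I)
N(F) = -5
n(Q) = 2*Q*(159 + Q) (n(Q) = (Q + 159)*(Q + Q) = (159 + Q)*(2*Q) = 2*Q*(159 + Q))
K(b) = -74 (K(b) = -79 - 1*(-5) = -79 + 5 = -74)
K(U(20)) + n(387) = -74 + 2*387*(159 + 387) = -74 + 2*387*546 = -74 + 422604 = 422530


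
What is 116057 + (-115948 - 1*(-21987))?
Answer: 22096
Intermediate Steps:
116057 + (-115948 - 1*(-21987)) = 116057 + (-115948 + 21987) = 116057 - 93961 = 22096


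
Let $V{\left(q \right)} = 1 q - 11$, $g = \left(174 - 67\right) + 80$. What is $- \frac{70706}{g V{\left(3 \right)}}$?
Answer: $\frac{35353}{748} \approx 47.263$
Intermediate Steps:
$g = 187$ ($g = 107 + 80 = 187$)
$V{\left(q \right)} = -11 + q$ ($V{\left(q \right)} = q - 11 = -11 + q$)
$- \frac{70706}{g V{\left(3 \right)}} = - \frac{70706}{187 \left(-11 + 3\right)} = - \frac{70706}{187 \left(-8\right)} = - \frac{70706}{-1496} = \left(-70706\right) \left(- \frac{1}{1496}\right) = \frac{35353}{748}$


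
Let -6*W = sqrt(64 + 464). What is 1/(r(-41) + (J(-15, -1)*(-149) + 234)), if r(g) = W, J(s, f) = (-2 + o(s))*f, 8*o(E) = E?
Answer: -65928/22635211 + 128*sqrt(33)/22635211 ≈ -0.0028801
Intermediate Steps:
o(E) = E/8
W = -2*sqrt(33)/3 (W = -sqrt(64 + 464)/6 = -2*sqrt(33)/3 ≈ -3.8297)
J(s, f) = f*(-2 + s/8) (J(s, f) = (-2 + s/8)*f = f*(-2 + s/8))
r(g) = -2*sqrt(33)/3
1/(r(-41) + (J(-15, -1)*(-149) + 234)) = 1/(-2*sqrt(33)/3 + (((1/8)*(-1)*(-16 - 15))*(-149) + 234)) = 1/(-2*sqrt(33)/3 + (((1/8)*(-1)*(-31))*(-149) + 234)) = 1/(-2*sqrt(33)/3 + ((31/8)*(-149) + 234)) = 1/(-2*sqrt(33)/3 + (-4619/8 + 234)) = 1/(-2*sqrt(33)/3 - 2747/8) = 1/(-2747/8 - 2*sqrt(33)/3)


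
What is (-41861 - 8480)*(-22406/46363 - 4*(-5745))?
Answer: -53633267872894/46363 ≈ -1.1568e+9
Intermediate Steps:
(-41861 - 8480)*(-22406/46363 - 4*(-5745)) = -50341*(-22406*1/46363 + 22980) = -50341*(-22406/46363 + 22980) = -50341*1065399334/46363 = -53633267872894/46363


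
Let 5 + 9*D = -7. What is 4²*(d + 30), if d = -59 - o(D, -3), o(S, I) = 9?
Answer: -608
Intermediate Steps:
D = -4/3 (D = -5/9 + (⅑)*(-7) = -5/9 - 7/9 = -4/3 ≈ -1.3333)
d = -68 (d = -59 - 1*9 = -59 - 9 = -68)
4²*(d + 30) = 4²*(-68 + 30) = 16*(-38) = -608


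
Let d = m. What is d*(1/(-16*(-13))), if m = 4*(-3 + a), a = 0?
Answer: -3/52 ≈ -0.057692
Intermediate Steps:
m = -12 (m = 4*(-3 + 0) = 4*(-3) = -12)
d = -12
d*(1/(-16*(-13))) = -12/((-16)*(-13)) = -(-3)*(-1)/(4*13) = -12*1/208 = -3/52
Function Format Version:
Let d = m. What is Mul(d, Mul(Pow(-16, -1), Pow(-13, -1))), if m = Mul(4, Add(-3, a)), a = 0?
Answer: Rational(-3, 52) ≈ -0.057692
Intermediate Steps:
m = -12 (m = Mul(4, Add(-3, 0)) = Mul(4, -3) = -12)
d = -12
Mul(d, Mul(Pow(-16, -1), Pow(-13, -1))) = Mul(-12, Mul(Pow(-16, -1), Pow(-13, -1))) = Mul(-12, Mul(Rational(-1, 16), Rational(-1, 13))) = Mul(-12, Rational(1, 208)) = Rational(-3, 52)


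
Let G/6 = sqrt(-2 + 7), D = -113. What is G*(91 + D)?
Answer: -132*sqrt(5) ≈ -295.16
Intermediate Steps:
G = 6*sqrt(5) (G = 6*sqrt(-2 + 7) = 6*sqrt(5) ≈ 13.416)
G*(91 + D) = (6*sqrt(5))*(91 - 113) = (6*sqrt(5))*(-22) = -132*sqrt(5)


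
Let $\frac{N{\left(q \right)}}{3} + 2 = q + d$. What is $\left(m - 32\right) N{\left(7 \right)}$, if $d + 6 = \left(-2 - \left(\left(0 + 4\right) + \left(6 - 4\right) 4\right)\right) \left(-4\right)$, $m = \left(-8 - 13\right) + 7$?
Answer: $-7590$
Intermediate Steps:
$m = -14$ ($m = -21 + 7 = -14$)
$d = 50$ ($d = -6 + \left(-2 - \left(\left(0 + 4\right) + \left(6 - 4\right) 4\right)\right) \left(-4\right) = -6 + \left(-2 - \left(4 + 2 \cdot 4\right)\right) \left(-4\right) = -6 + \left(-2 - \left(4 + 8\right)\right) \left(-4\right) = -6 + \left(-2 - 12\right) \left(-4\right) = -6 - -56 = -6 + 56 = 50$)
$N{\left(q \right)} = 144 + 3 q$ ($N{\left(q \right)} = -6 + 3 \left(q + 50\right) = -6 + 3 \left(50 + q\right) = -6 + \left(150 + 3 q\right) = 144 + 3 q$)
$\left(m - 32\right) N{\left(7 \right)} = \left(-14 - 32\right) \left(144 + 3 \cdot 7\right) = - 46 \left(144 + 21\right) = \left(-46\right) 165 = -7590$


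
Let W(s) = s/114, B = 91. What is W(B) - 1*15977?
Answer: -1821287/114 ≈ -15976.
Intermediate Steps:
W(s) = s/114 (W(s) = s*(1/114) = s/114)
W(B) - 1*15977 = (1/114)*91 - 1*15977 = 91/114 - 15977 = -1821287/114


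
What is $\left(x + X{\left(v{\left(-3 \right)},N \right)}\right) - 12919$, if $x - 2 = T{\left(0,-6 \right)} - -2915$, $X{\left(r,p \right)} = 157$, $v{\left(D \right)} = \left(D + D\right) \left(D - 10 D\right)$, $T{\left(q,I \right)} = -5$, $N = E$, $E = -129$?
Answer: $-9850$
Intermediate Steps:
$N = -129$
$v{\left(D \right)} = - 18 D^{2}$ ($v{\left(D \right)} = 2 D \left(- 9 D\right) = - 18 D^{2}$)
$x = 2912$ ($x = 2 - -2910 = 2 + \left(-5 + 2915\right) = 2 + 2910 = 2912$)
$\left(x + X{\left(v{\left(-3 \right)},N \right)}\right) - 12919 = \left(2912 + 157\right) - 12919 = 3069 - 12919 = -9850$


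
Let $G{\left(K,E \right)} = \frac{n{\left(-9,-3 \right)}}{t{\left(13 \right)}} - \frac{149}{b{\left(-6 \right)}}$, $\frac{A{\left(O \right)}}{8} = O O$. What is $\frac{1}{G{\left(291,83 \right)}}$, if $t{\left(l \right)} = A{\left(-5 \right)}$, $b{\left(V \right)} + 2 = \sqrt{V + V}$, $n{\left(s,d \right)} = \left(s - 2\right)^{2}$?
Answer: $\frac{256400}{18806197} - \frac{745000 i \sqrt{3}}{56418591} \approx 0.013634 - 0.022871 i$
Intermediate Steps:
$n{\left(s,d \right)} = \left(-2 + s\right)^{2}$
$b{\left(V \right)} = -2 + \sqrt{2} \sqrt{V}$ ($b{\left(V \right)} = -2 + \sqrt{V + V} = -2 + \sqrt{2 V} = -2 + \sqrt{2} \sqrt{V}$)
$A{\left(O \right)} = 8 O^{2}$ ($A{\left(O \right)} = 8 O O = 8 O^{2}$)
$t{\left(l \right)} = 200$ ($t{\left(l \right)} = 8 \left(-5\right)^{2} = 8 \cdot 25 = 200$)
$G{\left(K,E \right)} = \frac{121}{200} - \frac{149}{-2 + 2 i \sqrt{3}}$ ($G{\left(K,E \right)} = \frac{\left(-2 - 9\right)^{2}}{200} - \frac{149}{-2 + \sqrt{2} \sqrt{-6}} = \left(-11\right)^{2} \cdot \frac{1}{200} - \frac{149}{-2 + \sqrt{2} i \sqrt{6}} = 121 \cdot \frac{1}{200} - \frac{149}{-2 + 2 i \sqrt{3}} = \frac{121}{200} - \frac{149}{-2 + 2 i \sqrt{3}}$)
$\frac{1}{G{\left(291,83 \right)}} = \frac{1}{\frac{1923}{100} + \frac{149 i \sqrt{3}}{8}}$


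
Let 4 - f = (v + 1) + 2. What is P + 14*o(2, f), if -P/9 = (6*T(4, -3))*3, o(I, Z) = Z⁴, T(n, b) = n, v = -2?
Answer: 486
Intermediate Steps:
f = 3 (f = 4 - ((-2 + 1) + 2) = 4 - (-1 + 2) = 4 - 1*1 = 4 - 1 = 3)
P = -648 (P = -9*6*4*3 = -216*3 = -9*72 = -648)
P + 14*o(2, f) = -648 + 14*3⁴ = -648 + 14*81 = -648 + 1134 = 486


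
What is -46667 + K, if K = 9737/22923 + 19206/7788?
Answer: -126222402079/2704914 ≈ -46664.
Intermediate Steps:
K = 7819559/2704914 (K = 9737*(1/22923) + 19206*(1/7788) = 9737/22923 + 291/118 = 7819559/2704914 ≈ 2.8909)
-46667 + K = -46667 + 7819559/2704914 = -126222402079/2704914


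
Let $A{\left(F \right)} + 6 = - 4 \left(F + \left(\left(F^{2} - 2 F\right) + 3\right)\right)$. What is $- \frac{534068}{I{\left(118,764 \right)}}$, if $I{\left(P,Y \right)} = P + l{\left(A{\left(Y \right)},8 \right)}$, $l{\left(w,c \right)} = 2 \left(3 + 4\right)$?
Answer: $- \frac{133517}{33} \approx -4046.0$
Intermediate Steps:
$A{\left(F \right)} = -18 - 4 F^{2} + 4 F$ ($A{\left(F \right)} = -6 - 4 \left(F + \left(\left(F^{2} - 2 F\right) + 3\right)\right) = -6 - 4 \left(F + \left(3 + F^{2} - 2 F\right)\right) = -6 - 4 \left(3 + F^{2} - F\right) = -6 - \left(12 - 4 F + 4 F^{2}\right) = -18 - 4 F^{2} + 4 F$)
$l{\left(w,c \right)} = 14$ ($l{\left(w,c \right)} = 2 \cdot 7 = 14$)
$I{\left(P,Y \right)} = 14 + P$ ($I{\left(P,Y \right)} = P + 14 = 14 + P$)
$- \frac{534068}{I{\left(118,764 \right)}} = - \frac{534068}{14 + 118} = - \frac{534068}{132} = \left(-534068\right) \frac{1}{132} = - \frac{133517}{33}$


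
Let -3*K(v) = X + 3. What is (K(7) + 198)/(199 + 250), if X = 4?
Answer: 587/1347 ≈ 0.43578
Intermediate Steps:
K(v) = -7/3 (K(v) = -(4 + 3)/3 = -⅓*7 = -7/3)
(K(7) + 198)/(199 + 250) = (-7/3 + 198)/(199 + 250) = (587/3)/449 = (587/3)*(1/449) = 587/1347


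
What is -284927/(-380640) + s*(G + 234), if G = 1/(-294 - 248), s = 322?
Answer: 7772421329297/103153440 ≈ 75348.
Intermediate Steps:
G = -1/542 (G = 1/(-542) = -1/542 ≈ -0.0018450)
-284927/(-380640) + s*(G + 234) = -284927/(-380640) + 322*(-1/542 + 234) = -284927*(-1/380640) + 322*(126827/542) = 284927/380640 + 20419147/271 = 7772421329297/103153440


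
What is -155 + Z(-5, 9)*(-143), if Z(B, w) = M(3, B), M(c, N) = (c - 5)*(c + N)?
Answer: -727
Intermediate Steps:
M(c, N) = (-5 + c)*(N + c)
Z(B, w) = -6 - 2*B (Z(B, w) = 3**2 - 5*B - 5*3 + B*3 = 9 - 5*B - 15 + 3*B = -6 - 2*B)
-155 + Z(-5, 9)*(-143) = -155 + (-6 - 2*(-5))*(-143) = -155 + (-6 + 10)*(-143) = -155 + 4*(-143) = -155 - 572 = -727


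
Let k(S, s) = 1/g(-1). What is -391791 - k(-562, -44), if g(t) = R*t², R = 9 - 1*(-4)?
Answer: -5093284/13 ≈ -3.9179e+5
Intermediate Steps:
R = 13 (R = 9 + 4 = 13)
g(t) = 13*t²
k(S, s) = 1/13 (k(S, s) = 1/(13*(-1)²) = 1/(13*1) = 1/13)
-391791 - k(-562, -44) = -391791 - 1*1/13 = -391791 - 1/13 = -5093284/13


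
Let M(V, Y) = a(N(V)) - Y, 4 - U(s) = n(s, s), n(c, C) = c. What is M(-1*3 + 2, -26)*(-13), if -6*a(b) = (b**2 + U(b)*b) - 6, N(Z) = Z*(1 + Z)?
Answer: -351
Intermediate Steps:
U(s) = 4 - s
a(b) = 1 - b**2/6 - b*(4 - b)/6 (a(b) = -((b**2 + (4 - b)*b) - 6)/6 = -((b**2 + b*(4 - b)) - 6)/6 = -(-6 + b**2 + b*(4 - b))/6 = 1 - b**2/6 - b*(4 - b)/6)
M(V, Y) = 1 - Y - 2*V*(1 + V)/3 (M(V, Y) = (1 - 2*V*(1 + V)/3) - Y = 1 - Y - 2*V*(1 + V)/3)
M(-1*3 + 2, -26)*(-13) = (1 - 1*(-26) - 2*(-1*3 + 2)/3 - 2*(-1*3 + 2)**2/3)*(-13) = (1 + 26 - 2*(-3 + 2)/3 - 2*(-3 + 2)**2/3)*(-13) = (1 + 26 - 2/3*(-1) - 2/3*(-1)**2)*(-13) = (1 + 26 + 2/3 - 2/3*1)*(-13) = (1 + 26 + 2/3 - 2/3)*(-13) = 27*(-13) = -351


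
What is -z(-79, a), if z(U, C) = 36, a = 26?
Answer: -36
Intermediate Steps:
-z(-79, a) = -1*36 = -36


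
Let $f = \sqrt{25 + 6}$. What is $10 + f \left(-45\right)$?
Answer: $10 - 45 \sqrt{31} \approx -240.55$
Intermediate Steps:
$f = \sqrt{31} \approx 5.5678$
$10 + f \left(-45\right) = 10 + \sqrt{31} \left(-45\right) = 10 - 45 \sqrt{31}$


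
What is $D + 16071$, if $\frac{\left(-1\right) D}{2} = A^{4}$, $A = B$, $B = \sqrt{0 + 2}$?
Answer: $16063$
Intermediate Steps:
$B = \sqrt{2} \approx 1.4142$
$A = \sqrt{2} \approx 1.4142$
$D = -8$ ($D = - 2 \left(\sqrt{2}\right)^{4} = \left(-2\right) 4 = -8$)
$D + 16071 = -8 + 16071 = 16063$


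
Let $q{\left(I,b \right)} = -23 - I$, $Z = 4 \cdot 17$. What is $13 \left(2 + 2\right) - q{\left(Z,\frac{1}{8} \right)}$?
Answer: $143$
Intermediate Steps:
$Z = 68$
$13 \left(2 + 2\right) - q{\left(Z,\frac{1}{8} \right)} = 13 \left(2 + 2\right) - \left(-23 - 68\right) = 13 \cdot 4 - \left(-23 - 68\right) = 52 - -91 = 52 + 91 = 143$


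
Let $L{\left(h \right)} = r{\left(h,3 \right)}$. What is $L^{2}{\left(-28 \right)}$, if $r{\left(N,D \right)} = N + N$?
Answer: $3136$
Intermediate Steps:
$r{\left(N,D \right)} = 2 N$
$L{\left(h \right)} = 2 h$
$L^{2}{\left(-28 \right)} = \left(2 \left(-28\right)\right)^{2} = \left(-56\right)^{2} = 3136$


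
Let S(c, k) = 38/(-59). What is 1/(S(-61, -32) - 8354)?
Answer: -59/492924 ≈ -0.00011969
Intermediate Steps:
S(c, k) = -38/59 (S(c, k) = 38*(-1/59) = -38/59)
1/(S(-61, -32) - 8354) = 1/(-38/59 - 8354) = 1/(-492924/59) = -59/492924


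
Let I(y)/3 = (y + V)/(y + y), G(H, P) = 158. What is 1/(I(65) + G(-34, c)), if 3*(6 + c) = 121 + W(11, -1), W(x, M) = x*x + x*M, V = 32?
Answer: 130/20831 ≈ 0.0062407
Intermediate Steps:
W(x, M) = x² + M*x
c = 71 (c = -6 + (121 + 11*(-1 + 11))/3 = -6 + (121 + 11*10)/3 = -6 + (121 + 110)/3 = -6 + (⅓)*231 = -6 + 77 = 71)
I(y) = 3*(32 + y)/(2*y) (I(y) = 3*((y + 32)/(y + y)) = 3*((32 + y)/((2*y))) = 3*((32 + y)*(1/(2*y))) = 3*((32 + y)/(2*y)) = 3*(32 + y)/(2*y))
1/(I(65) + G(-34, c)) = 1/((3/2 + 48/65) + 158) = 1/(291/130 + 158) = 1/(20831/130) = 130/20831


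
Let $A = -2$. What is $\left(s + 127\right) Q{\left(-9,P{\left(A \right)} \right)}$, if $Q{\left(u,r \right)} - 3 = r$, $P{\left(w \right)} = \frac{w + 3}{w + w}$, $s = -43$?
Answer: $231$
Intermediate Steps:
$P{\left(w \right)} = \frac{3 + w}{2 w}$
$Q{\left(u,r \right)} = 3 + r$
$\left(s + 127\right) Q{\left(-9,P{\left(A \right)} \right)} = \left(-43 + 127\right) \left(3 + \frac{3 - 2}{2 \left(-2\right)}\right) = 84 \left(3 + \frac{1}{2} \left(- \frac{1}{2}\right) 1\right) = 84 \left(3 - \frac{1}{4}\right) = 84 \cdot \frac{11}{4} = 231$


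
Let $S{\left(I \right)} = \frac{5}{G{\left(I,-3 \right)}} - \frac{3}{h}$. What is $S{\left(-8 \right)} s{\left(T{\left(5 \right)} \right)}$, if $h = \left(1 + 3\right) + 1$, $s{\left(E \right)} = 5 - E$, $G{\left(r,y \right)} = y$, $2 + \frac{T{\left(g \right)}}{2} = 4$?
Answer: $- \frac{34}{15} \approx -2.2667$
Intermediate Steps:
$T{\left(g \right)} = 4$ ($T{\left(g \right)} = -4 + 2 \cdot 4 = -4 + 8 = 4$)
$h = 5$ ($h = 4 + 1 = 5$)
$S{\left(I \right)} = - \frac{34}{15}$ ($S{\left(I \right)} = \frac{5}{-3} - \frac{3}{5} = 5 \left(- \frac{1}{3}\right) - \frac{3}{5} = - \frac{5}{3} - \frac{3}{5} = - \frac{34}{15}$)
$S{\left(-8 \right)} s{\left(T{\left(5 \right)} \right)} = - \frac{34 \left(5 - 4\right)}{15} = \left(- \frac{34}{15}\right) 1 = - \frac{34}{15}$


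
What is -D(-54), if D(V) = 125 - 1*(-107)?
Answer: -232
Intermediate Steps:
D(V) = 232 (D(V) = 125 + 107 = 232)
-D(-54) = -1*232 = -232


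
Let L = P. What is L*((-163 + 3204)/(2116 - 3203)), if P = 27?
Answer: -82107/1087 ≈ -75.535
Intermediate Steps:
L = 27
L*((-163 + 3204)/(2116 - 3203)) = 27*((-163 + 3204)/(2116 - 3203)) = 27*(3041/(-1087)) = 27*(3041*(-1/1087)) = 27*(-3041/1087) = -82107/1087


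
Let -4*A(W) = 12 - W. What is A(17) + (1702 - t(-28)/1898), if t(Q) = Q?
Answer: 6465593/3796 ≈ 1703.3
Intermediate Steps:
A(W) = -3 + W/4 (A(W) = -(12 - W)/4 = -3 + W/4)
A(17) + (1702 - t(-28)/1898) = (-3 + (¼)*17) + (1702 - (-28)/1898) = (-3 + 17/4) + (1702 - (-28)/1898) = 5/4 + (1702 - 1*(-14/949)) = 5/4 + (1702 + 14/949) = 5/4 + 1615212/949 = 6465593/3796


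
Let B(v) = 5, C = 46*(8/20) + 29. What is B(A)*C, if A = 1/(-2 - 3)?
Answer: 237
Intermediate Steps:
A = -1/5 (A = 1/(-5) = -1/5 ≈ -0.20000)
C = 237/5 (C = 46*(8*(1/20)) + 29 = 46*(2/5) + 29 = 92/5 + 29 = 237/5 ≈ 47.400)
B(A)*C = 5*(237/5) = 237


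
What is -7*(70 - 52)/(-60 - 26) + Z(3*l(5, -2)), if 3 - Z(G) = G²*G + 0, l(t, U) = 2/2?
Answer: -969/43 ≈ -22.535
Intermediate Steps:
l(t, U) = 1 (l(t, U) = 2*(½) = 1)
Z(G) = 3 - G³ (Z(G) = 3 - (G²*G + 0) = 3 - (G³ + 0) = 3 - G³)
-7*(70 - 52)/(-60 - 26) + Z(3*l(5, -2)) = -7*(70 - 52)/(-60 - 26) + (3 - (3*1)³) = -126/(-86) + (3 - 1*3³) = -126*(-1)/86 + (3 - 1*27) = -7*(-9/43) + (3 - 27) = 63/43 - 24 = -969/43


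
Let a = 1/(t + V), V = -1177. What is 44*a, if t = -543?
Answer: -11/430 ≈ -0.025581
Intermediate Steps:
a = -1/1720 (a = 1/(-543 - 1177) = 1/(-1720) = -1/1720 ≈ -0.00058139)
44*a = 44*(-1/1720) = -11/430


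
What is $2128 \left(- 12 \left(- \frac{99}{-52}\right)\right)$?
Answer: $- \frac{632016}{13} \approx -48617.0$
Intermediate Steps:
$2128 \left(- 12 \left(- \frac{99}{-52}\right)\right) = 2128 \left(- 12 \left(\left(-99\right) \left(- \frac{1}{52}\right)\right)\right) = 2128 \left(\left(-12\right) \frac{99}{52}\right) = 2128 \left(- \frac{297}{13}\right) = - \frac{632016}{13}$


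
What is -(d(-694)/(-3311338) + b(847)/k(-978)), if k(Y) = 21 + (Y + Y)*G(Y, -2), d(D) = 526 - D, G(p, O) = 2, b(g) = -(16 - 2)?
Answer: -20805856/6442208079 ≈ -0.0032296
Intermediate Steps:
b(g) = -14 (b(g) = -1*14 = -14)
k(Y) = 21 + 4*Y (k(Y) = 21 + (Y + Y)*2 = 21 + (2*Y)*2 = 21 + 4*Y)
-(d(-694)/(-3311338) + b(847)/k(-978)) = -((526 - 1*(-694))/(-3311338) - 14/(21 + 4*(-978))) = -((526 + 694)*(-1/3311338) - 14/(21 - 3912)) = -(1220*(-1/3311338) - 14/(-3891)) = -(-610/1655669 - 14*(-1/3891)) = -(-610/1655669 + 14/3891) = -1*20805856/6442208079 = -20805856/6442208079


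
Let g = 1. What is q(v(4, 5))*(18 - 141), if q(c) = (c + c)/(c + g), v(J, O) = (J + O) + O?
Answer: -1148/5 ≈ -229.60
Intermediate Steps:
v(J, O) = J + 2*O
q(c) = 2*c/(1 + c) (q(c) = (c + c)/(c + 1) = (2*c)/(1 + c) = 2*c/(1 + c))
q(v(4, 5))*(18 - 141) = (2*(4 + 2*5)/(1 + (4 + 2*5)))*(18 - 141) = (2*(4 + 10)/(1 + (4 + 10)))*(-123) = (2*14/(1 + 14))*(-123) = (2*14/15)*(-123) = (2*14*(1/15))*(-123) = (28/15)*(-123) = -1148/5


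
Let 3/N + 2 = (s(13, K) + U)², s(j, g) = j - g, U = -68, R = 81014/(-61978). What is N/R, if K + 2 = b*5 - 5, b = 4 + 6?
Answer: -92967/388948214 ≈ -0.00023902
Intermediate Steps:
b = 10
R = -40507/30989 (R = 81014*(-1/61978) = -40507/30989 ≈ -1.3071)
K = 43 (K = -2 + (10*5 - 5) = -2 + (50 - 5) = -2 + 45 = 43)
N = 3/9602 (N = 3/(-2 + ((13 - 1*43) - 68)²) = 3/(-2 + ((13 - 43) - 68)²) = 3/(-2 + (-30 - 68)²) = 3/(-2 + (-98)²) = 3/(-2 + 9604) = 3/9602 ≈ 0.00031243)
N/R = 3/(9602*(-40507/30989)) = (3/9602)*(-30989/40507) = -92967/388948214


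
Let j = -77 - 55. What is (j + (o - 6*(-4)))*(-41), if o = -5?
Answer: 4633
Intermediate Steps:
j = -132
(j + (o - 6*(-4)))*(-41) = (-132 + (-5 - 6*(-4)))*(-41) = (-132 + (-5 + 24))*(-41) = (-132 + 19)*(-41) = -113*(-41) = 4633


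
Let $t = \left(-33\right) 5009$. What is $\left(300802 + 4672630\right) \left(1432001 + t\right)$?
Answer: $6299866208128$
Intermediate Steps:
$t = -165297$
$\left(300802 + 4672630\right) \left(1432001 + t\right) = \left(300802 + 4672630\right) \left(1432001 - 165297\right) = 4973432 \cdot 1266704 = 6299866208128$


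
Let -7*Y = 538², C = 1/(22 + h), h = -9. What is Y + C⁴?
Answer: -8266810077/199927 ≈ -41349.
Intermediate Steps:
C = 1/13 (C = 1/(22 - 9) = 1/13 ≈ 0.076923)
Y = -289444/7 (Y = -⅐*538² = -⅐*289444 = -289444/7 ≈ -41349.)
Y + C⁴ = -289444/7 + (1/13)⁴ = -289444/7 + 1/28561 = -8266810077/199927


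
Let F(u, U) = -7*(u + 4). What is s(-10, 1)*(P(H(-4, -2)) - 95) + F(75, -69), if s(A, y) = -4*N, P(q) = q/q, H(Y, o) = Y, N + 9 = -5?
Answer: -5817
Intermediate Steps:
N = -14 (N = -9 - 5 = -14)
F(u, U) = -28 - 7*u (F(u, U) = -7*(4 + u) = -28 - 7*u)
P(q) = 1
s(A, y) = 56 (s(A, y) = -4*(-14) = 56)
s(-10, 1)*(P(H(-4, -2)) - 95) + F(75, -69) = 56*(1 - 95) + (-28 - 7*75) = 56*(-94) + (-28 - 525) = -5264 - 553 = -5817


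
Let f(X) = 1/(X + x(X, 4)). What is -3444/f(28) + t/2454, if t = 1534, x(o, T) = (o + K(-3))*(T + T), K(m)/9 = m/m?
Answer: -1369154545/1227 ≈ -1.1159e+6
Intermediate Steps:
K(m) = 9 (K(m) = 9*(m/m) = 9*1 = 9)
x(o, T) = 2*T*(9 + o) (x(o, T) = (o + 9)*(T + T) = (9 + o)*(2*T) = 2*T*(9 + o))
f(X) = 1/(72 + 9*X) (f(X) = 1/(X + 2*4*(9 + X)) = 1/(X + (72 + 8*X)) = 1/(72 + 9*X))
-3444/f(28) + t/2454 = -3444/(1/(9*(8 + 28))) + 1534/2454 = -3444/((⅑)/36) + 1534*(1/2454) = -3444/((⅑)*(1/36)) + 767/1227 = -3444/1/324 + 767/1227 = -3444*324 + 767/1227 = -1115856 + 767/1227 = -1369154545/1227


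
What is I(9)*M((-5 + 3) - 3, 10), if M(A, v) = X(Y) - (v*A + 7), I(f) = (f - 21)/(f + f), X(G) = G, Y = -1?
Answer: -28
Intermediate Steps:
I(f) = (-21 + f)/(2*f) (I(f) = (-21 + f)/((2*f)) = (-21 + f)*(1/(2*f)) = (-21 + f)/(2*f))
M(A, v) = -8 - A*v (M(A, v) = -1 - (v*A + 7) = -1 - (A*v + 7) = -1 - (7 + A*v) = -1 + (-7 - A*v) = -8 - A*v)
I(9)*M((-5 + 3) - 3, 10) = ((½)*(-21 + 9)/9)*(-8 - 1*((-5 + 3) - 3)*10) = ((½)*(⅑)*(-12))*(-8 - 1*(-2 - 3)*10) = -2*(-8 - 1*(-5)*10)/3 = -2*(-8 + 50)/3 = -⅔*42 = -28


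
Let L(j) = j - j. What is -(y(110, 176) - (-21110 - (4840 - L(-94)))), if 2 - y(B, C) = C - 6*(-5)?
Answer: -25746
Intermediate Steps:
L(j) = 0
y(B, C) = -28 - C (y(B, C) = 2 - (C - 6*(-5)) = 2 - (C + 30) = 2 - (30 + C) = 2 + (-30 - C) = -28 - C)
-(y(110, 176) - (-21110 - (4840 - L(-94)))) = -((-28 - 1*176) - (-21110 - (4840 - 1*0))) = -((-28 - 176) - (-21110 - (4840 + 0))) = -(-204 - (-21110 - 1*4840)) = -(-204 - (-21110 - 4840)) = -(-204 - 1*(-25950)) = -(-204 + 25950) = -1*25746 = -25746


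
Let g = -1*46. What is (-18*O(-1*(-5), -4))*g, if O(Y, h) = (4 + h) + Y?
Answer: 4140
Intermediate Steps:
O(Y, h) = 4 + Y + h
g = -46
(-18*O(-1*(-5), -4))*g = -18*(4 - 1*(-5) - 4)*(-46) = -18*(4 + 5 - 4)*(-46) = -18*5*(-46) = -90*(-46) = 4140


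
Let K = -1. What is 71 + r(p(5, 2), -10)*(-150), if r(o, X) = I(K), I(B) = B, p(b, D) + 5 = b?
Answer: 221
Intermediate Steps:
p(b, D) = -5 + b
r(o, X) = -1
71 + r(p(5, 2), -10)*(-150) = 71 - 1*(-150) = 71 + 150 = 221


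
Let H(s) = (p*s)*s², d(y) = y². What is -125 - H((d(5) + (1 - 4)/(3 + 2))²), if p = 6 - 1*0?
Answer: -19783825707749/15625 ≈ -1.2662e+9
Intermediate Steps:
p = 6 (p = 6 + 0 = 6)
H(s) = 6*s³ (H(s) = (6*s)*s² = 6*s³)
-125 - H((d(5) + (1 - 4)/(3 + 2))²) = -125 - 6*((5² + (1 - 4)/(3 + 2))²)³ = -125 - 6*((25 - 3/5)²)³ = -125 - 6*((25 - 3*⅕)²)³ = -125 - 6*((25 - ⅗)²)³ = -125 - 6*((122/5)²)³ = -125 - 6*(14884/25)³ = -125 - 6*3297303959104/15625 = -125 - 1*19783823754624/15625 = -125 - 19783823754624/15625 = -19783825707749/15625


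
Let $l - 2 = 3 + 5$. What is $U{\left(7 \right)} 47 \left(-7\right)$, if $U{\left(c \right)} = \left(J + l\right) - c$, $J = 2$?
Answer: $-1645$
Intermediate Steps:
$l = 10$ ($l = 2 + \left(3 + 5\right) = 2 + 8 = 10$)
$U{\left(c \right)} = 12 - c$ ($U{\left(c \right)} = \left(2 + 10\right) - c = 12 - c$)
$U{\left(7 \right)} 47 \left(-7\right) = \left(12 - 7\right) 47 \left(-7\right) = 5 \cdot 47 \left(-7\right) = 235 \left(-7\right) = -1645$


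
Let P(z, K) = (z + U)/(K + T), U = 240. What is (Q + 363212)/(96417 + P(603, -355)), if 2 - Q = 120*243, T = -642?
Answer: 166525919/48063453 ≈ 3.4647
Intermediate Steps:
P(z, K) = (240 + z)/(-642 + K) (P(z, K) = (z + 240)/(K - 642) = (240 + z)/(-642 + K))
Q = -29158 (Q = 2 - 120*243 = 2 - 1*29160 = 2 - 29160 = -29158)
(Q + 363212)/(96417 + P(603, -355)) = (-29158 + 363212)/(96417 + (240 + 603)/(-642 - 355)) = 334054/(96417 + 843/(-997)) = 334054/(96417 - 1/997*843) = 334054/(96417 - 843/997) = 334054/(96126906/997) = 334054*(997/96126906) = 166525919/48063453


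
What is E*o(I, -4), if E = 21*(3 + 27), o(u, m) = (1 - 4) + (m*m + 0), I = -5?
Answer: 8190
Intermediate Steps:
o(u, m) = -3 + m² (o(u, m) = -3 + (m² + 0) = -3 + m²)
E = 630 (E = 21*30 = 630)
E*o(I, -4) = 630*(-3 + (-4)²) = 630*(-3 + 16) = 630*13 = 8190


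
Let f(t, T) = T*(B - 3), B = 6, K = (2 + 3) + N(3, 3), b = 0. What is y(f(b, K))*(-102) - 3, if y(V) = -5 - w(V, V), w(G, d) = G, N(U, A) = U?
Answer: 2955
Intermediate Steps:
K = 8 (K = (2 + 3) + 3 = 5 + 3 = 8)
f(t, T) = 3*T (f(t, T) = T*(6 - 3) = T*3 = 3*T)
y(V) = -5 - V
y(f(b, K))*(-102) - 3 = (-5 - 3*8)*(-102) - 3 = (-5 - 1*24)*(-102) - 3 = (-5 - 24)*(-102) - 3 = -29*(-102) - 3 = 2958 - 3 = 2955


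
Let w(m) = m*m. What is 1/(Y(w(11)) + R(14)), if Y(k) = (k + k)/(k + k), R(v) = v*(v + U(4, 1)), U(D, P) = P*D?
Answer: 1/253 ≈ 0.0039526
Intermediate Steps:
U(D, P) = D*P
R(v) = v*(4 + v) (R(v) = v*(v + 4*1) = v*(v + 4) = v*(4 + v))
w(m) = m²
Y(k) = 1 (Y(k) = (2*k)/((2*k)) = (2*k)*(1/(2*k)) = 1)
1/(Y(w(11)) + R(14)) = 1/(1 + 14*(4 + 14)) = 1/(1 + 14*18) = 1/(1 + 252) = 1/253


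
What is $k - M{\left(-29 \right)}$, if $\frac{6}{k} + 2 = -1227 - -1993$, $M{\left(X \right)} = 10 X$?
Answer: $\frac{110783}{382} \approx 290.01$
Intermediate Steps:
$k = \frac{3}{382}$ ($k = \frac{6}{-2 - -766} = \frac{6}{-2 + \left(-1227 + 1993\right)} = \frac{6}{-2 + 766} = \frac{6}{764} = 6 \cdot \frac{1}{764} = \frac{3}{382} \approx 0.0078534$)
$k - M{\left(-29 \right)} = \frac{3}{382} - 10 \left(-29\right) = \frac{3}{382} - -290 = \frac{3}{382} + 290 = \frac{110783}{382}$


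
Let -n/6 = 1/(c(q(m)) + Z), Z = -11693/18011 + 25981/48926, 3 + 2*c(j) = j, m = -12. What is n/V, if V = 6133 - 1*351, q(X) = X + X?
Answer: 188829897/2478089091947 ≈ 7.6200e-5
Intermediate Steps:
q(X) = 2*X
c(j) = -3/2 + j/2
Z = -104147927/881206186 (Z = -11693*1/18011 + 25981*(1/48926) = -11693/18011 + 25981/48926 = -104147927/881206186 ≈ -0.11819)
n = 2643618558/6000215719 (n = -6/((-3/2 + (2*(-12))/2) - 104147927/881206186) = -6/((-3/2 + (½)*(-24)) - 104147927/881206186) = -6/((-3/2 - 12) - 104147927/881206186) = -6/(-27/2 - 104147927/881206186) = -6/(-6000215719/440603093) = -6*(-440603093/6000215719) = 2643618558/6000215719 ≈ 0.44059)
V = 5782 (V = 6133 - 351 = 5782)
n/V = (2643618558/6000215719)/5782 = (2643618558/6000215719)*(1/5782) = 188829897/2478089091947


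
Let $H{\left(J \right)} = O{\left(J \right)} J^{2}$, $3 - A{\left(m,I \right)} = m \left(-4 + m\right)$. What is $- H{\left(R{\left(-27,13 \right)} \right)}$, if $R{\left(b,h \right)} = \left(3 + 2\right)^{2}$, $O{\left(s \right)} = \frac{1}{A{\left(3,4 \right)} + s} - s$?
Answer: $\frac{483750}{31} \approx 15605.0$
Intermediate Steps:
$A{\left(m,I \right)} = 3 - m \left(-4 + m\right)$
$O{\left(s \right)} = \frac{1}{6 + s} - s$ ($O{\left(s \right)} = \frac{1}{\left(3 - 3^{2} + 4 \cdot 3\right) + s} - s = \frac{1}{\left(3 - 9 + 12\right) + s} - s = \frac{1}{6 + s} - s$)
$R{\left(b,h \right)} = 25$ ($R{\left(b,h \right)} = 5^{2} = 25$)
$H{\left(J \right)} = \frac{J^{2} \left(1 - J^{2} - 6 J\right)}{6 + J}$ ($H{\left(J \right)} = \frac{1 - J^{2} - 6 J}{6 + J} J^{2} = \frac{J^{2} \left(1 - J^{2} - 6 J\right)}{6 + J}$)
$- H{\left(R{\left(-27,13 \right)} \right)} = - \frac{25^{2} \left(1 - 25^{2} - 150\right)}{6 + 25} = - \frac{625 \left(1 - 625 - 150\right)}{31} = - \frac{625 \left(-774\right)}{31} = \left(-1\right) \left(- \frac{483750}{31}\right) = \frac{483750}{31}$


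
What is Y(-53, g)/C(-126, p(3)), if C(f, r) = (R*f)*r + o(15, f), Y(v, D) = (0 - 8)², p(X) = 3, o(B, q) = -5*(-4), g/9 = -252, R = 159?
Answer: -32/30041 ≈ -0.0010652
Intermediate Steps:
g = -2268 (g = 9*(-252) = -2268)
o(B, q) = 20
Y(v, D) = 64 (Y(v, D) = (-8)² = 64)
C(f, r) = 20 + 159*f*r (C(f, r) = (159*f)*r + 20 = 159*f*r + 20 = 20 + 159*f*r)
Y(-53, g)/C(-126, p(3)) = 64/(20 + 159*(-126)*3) = 64/(20 - 60102) = 64/(-60082) = 64*(-1/60082) = -32/30041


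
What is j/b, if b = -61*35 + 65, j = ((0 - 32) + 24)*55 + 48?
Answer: 196/1035 ≈ 0.18937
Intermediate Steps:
j = -392 (j = (-32 + 24)*55 + 48 = -8*55 + 48 = -440 + 48 = -392)
b = -2070 (b = -2135 + 65 = -2070)
j/b = -392/(-2070) = -392*(-1/2070) = 196/1035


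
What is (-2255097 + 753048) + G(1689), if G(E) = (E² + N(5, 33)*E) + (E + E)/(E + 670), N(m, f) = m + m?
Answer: 3226082136/2359 ≈ 1.3676e+6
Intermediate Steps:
N(m, f) = 2*m
G(E) = E² + 10*E + 2*E/(670 + E) (G(E) = (E² + (2*5)*E) + (E + E)/(E + 670) = (E² + 10*E) + (2*E)/(670 + E) = (E² + 10*E) + 2*E/(670 + E) = E² + 10*E + 2*E/(670 + E))
(-2255097 + 753048) + G(1689) = (-2255097 + 753048) + 1689*(6702 + 1689² + 680*1689)/(670 + 1689) = -1502049 + 1689*(6702 + 2852721 + 1148520)/2359 = -1502049 + 1689*(1/2359)*4007943 = -1502049 + 6769415727/2359 = 3226082136/2359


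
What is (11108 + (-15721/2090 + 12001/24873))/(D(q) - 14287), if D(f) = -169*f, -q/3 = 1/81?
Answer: -5193707914953/6681403500200 ≈ -0.77734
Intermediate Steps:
q = -1/27 (q = -3/81 = -3*1/81 = -1/27 ≈ -0.037037)
(11108 + (-15721/2090 + 12001/24873))/(D(q) - 14287) = (11108 + (-15721/2090 + 12001/24873))/(-169*(-1/27) - 14287) = (11108 + (-15721*1/2090 + 12001*(1/24873)))/(169/27 - 14287) = (11108 + (-15721/2090 + 12001/24873))/(-385580/27) = (11108 - 365946343/51984570)*(-27/385580) = (577078657217/51984570)*(-27/385580) = -5193707914953/6681403500200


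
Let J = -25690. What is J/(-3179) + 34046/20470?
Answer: 317053267/32537065 ≈ 9.7444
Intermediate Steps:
J/(-3179) + 34046/20470 = -25690/(-3179) + 34046/20470 = -25690*(-1/3179) + 34046*(1/20470) = 25690/3179 + 17023/10235 = 317053267/32537065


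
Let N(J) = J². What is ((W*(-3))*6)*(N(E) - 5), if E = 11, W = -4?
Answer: 8352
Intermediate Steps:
((W*(-3))*6)*(N(E) - 5) = (-4*(-3)*6)*(11² - 5) = (12*6)*(121 - 5) = 72*116 = 8352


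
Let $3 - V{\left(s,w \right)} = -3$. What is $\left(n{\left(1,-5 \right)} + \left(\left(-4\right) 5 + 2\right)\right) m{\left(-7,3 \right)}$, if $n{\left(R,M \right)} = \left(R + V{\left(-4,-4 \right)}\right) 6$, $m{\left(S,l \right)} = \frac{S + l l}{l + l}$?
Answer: $8$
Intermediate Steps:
$V{\left(s,w \right)} = 6$ ($V{\left(s,w \right)} = 3 - -3 = 3 + 3 = 6$)
$m{\left(S,l \right)} = \frac{S + l^{2}}{2 l}$
$n{\left(R,M \right)} = 36 + 6 R$ ($n{\left(R,M \right)} = \left(R + 6\right) 6 = \left(6 + R\right) 6 = 36 + 6 R$)
$\left(n{\left(1,-5 \right)} + \left(\left(-4\right) 5 + 2\right)\right) m{\left(-7,3 \right)} = \left(\left(36 + 6 \cdot 1\right) + \left(\left(-4\right) 5 + 2\right)\right) \frac{-7 + 3^{2}}{2 \cdot 3} = \left(\left(36 + 6\right) + \left(-20 + 2\right)\right) \frac{1}{2} \cdot \frac{1}{3} \left(-7 + 9\right) = \left(42 - 18\right) \frac{1}{2} \cdot \frac{1}{3} \cdot 2 = 24 \cdot \frac{1}{3} = 8$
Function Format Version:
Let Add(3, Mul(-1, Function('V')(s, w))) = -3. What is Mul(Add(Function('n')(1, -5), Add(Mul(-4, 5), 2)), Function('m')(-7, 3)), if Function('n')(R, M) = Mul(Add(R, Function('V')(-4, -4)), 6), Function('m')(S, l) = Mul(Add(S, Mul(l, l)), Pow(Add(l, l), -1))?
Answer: 8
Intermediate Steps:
Function('V')(s, w) = 6 (Function('V')(s, w) = Add(3, Mul(-1, -3)) = Add(3, 3) = 6)
Function('m')(S, l) = Mul(Rational(1, 2), Pow(l, -1), Add(S, Pow(l, 2))) (Function('m')(S, l) = Mul(Add(S, Pow(l, 2)), Pow(Mul(2, l), -1)) = Mul(Add(S, Pow(l, 2)), Mul(Rational(1, 2), Pow(l, -1))) = Mul(Rational(1, 2), Pow(l, -1), Add(S, Pow(l, 2))))
Function('n')(R, M) = Add(36, Mul(6, R)) (Function('n')(R, M) = Mul(Add(R, 6), 6) = Mul(Add(6, R), 6) = Add(36, Mul(6, R)))
Mul(Add(Function('n')(1, -5), Add(Mul(-4, 5), 2)), Function('m')(-7, 3)) = Mul(Add(Add(36, Mul(6, 1)), Add(Mul(-4, 5), 2)), Mul(Rational(1, 2), Pow(3, -1), Add(-7, Pow(3, 2)))) = Mul(Add(Add(36, 6), Add(-20, 2)), Mul(Rational(1, 2), Rational(1, 3), Add(-7, 9))) = Mul(Add(42, -18), Mul(Rational(1, 2), Rational(1, 3), 2)) = Mul(24, Rational(1, 3)) = 8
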